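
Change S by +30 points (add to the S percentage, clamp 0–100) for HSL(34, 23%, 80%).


Original S = 23%
Adjustment = +30 percentage points
New S = 23 + (30) = 53
Clamp to [0, 100] → 53
= HSL(34°, 53%, 80%)


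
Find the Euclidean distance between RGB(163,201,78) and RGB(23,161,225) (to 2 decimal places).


d = √[(R₁-R₂)² + (G₁-G₂)² + (B₁-B₂)²]
d = √[(163-23)² + (201-161)² + (78-225)²]
d = √[19600 + 1600 + 21609]
d = √42809
d ≈ 206.90


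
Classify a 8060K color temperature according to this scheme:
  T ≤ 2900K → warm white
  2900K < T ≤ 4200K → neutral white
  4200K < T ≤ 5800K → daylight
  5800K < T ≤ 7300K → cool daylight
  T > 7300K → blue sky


Temperature: 8060K
8060K > 7300K → blue sky
Classification: blue sky


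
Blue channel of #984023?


Color: #984023
R = 98 = 152
G = 40 = 64
B = 23 = 35
Blue = 35


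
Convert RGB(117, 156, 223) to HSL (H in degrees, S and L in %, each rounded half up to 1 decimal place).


Normalize: R'=117/255≈0.4588, G'=156/255≈0.6118, B'=223/255≈0.8745
Max=223/255, Min=117/255, Δ=Max-Min=106/255
L = (Max+Min)/2 = (223+117)/510 = 340/510 = 0.66666… → L = 66.7%
L > 0.5 → S = Δ/(2-Max-Min) = 106/(510-223-117) = 106/170 = 0.62352… → S = 62.4%
(the 1/255 factors cancel in S and H, so raw channel differences can be used)
Max is B' → H = 60 × ((R-G)/Δ + 4) = 60 × ((117-156)/106 + 4)
  -39/106 + 4 = -0.3679… + 4 = 3.6320…
  H = 60 × 3.6320… = 217.924…° → H = 217.9°
= HSL(217.9°, 62.4%, 66.7%)


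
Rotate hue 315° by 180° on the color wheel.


New hue = (H + rotation) mod 360
New hue = (315 + 180) mod 360
= 495 mod 360
= 135°


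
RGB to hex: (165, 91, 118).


R = 165 → A5 (hex)
G = 91 → 5B (hex)
B = 118 → 76 (hex)
Hex = #A55B76


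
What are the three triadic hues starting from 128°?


Triadic: equally spaced at 120° intervals
H1 = 128°
H2 = (128 + 120) mod 360 = 248°
H3 = (128 + 240) mod 360 = 8°
Triadic = 128°, 248°, 8°


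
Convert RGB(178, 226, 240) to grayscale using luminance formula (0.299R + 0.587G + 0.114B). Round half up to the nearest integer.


Gray = 0.299×R + 0.587×G + 0.114×B
Gray = 0.299×178 + 0.587×226 + 0.114×240
Gray = 53.222 + 132.662 + 27.360
Gray = 213.244 → round half up → 213
Gray = 213


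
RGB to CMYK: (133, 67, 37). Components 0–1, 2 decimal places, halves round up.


R'=133/255≈0.5216, G'=67/255≈0.2627, B'=37/255≈0.1451
K = 1 - max(R',G',B') = 1 - 133/255 = 122/255 = 0.47843… → 0.48
(1-R'-K)/(1-K) simplifies to (max-R)/max with max = 133:
C = (133-133)/133 = 0/133 = 0 → 0.00
M = (133-67)/133 = 66/133 = 0.49624… → 0.50
Y = (133-37)/133 = 96/133 = 0.72180… → 0.72
= CMYK(0.00, 0.50, 0.72, 0.48)


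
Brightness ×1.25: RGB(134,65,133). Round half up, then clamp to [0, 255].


Multiply each channel by 1.25, round half up, clamp to [0, 255]
R: 134×1.25 = 167.5 → round → 168
G: 65×1.25 = 81.25 → round → 81
B: 133×1.25 = 166.25 → round → 166
= RGB(168, 81, 166)


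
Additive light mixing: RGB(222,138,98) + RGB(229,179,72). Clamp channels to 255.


Additive: each channel = min(255, C₁+C₂)
R: 222+229 = 451 → 255
G: 138+179 = 317 → 255
B: 98+72 = 170 → 170
= RGB(255, 255, 170)


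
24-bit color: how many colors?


Colors = 2^bits = 2^24
= 16,777,216 colors


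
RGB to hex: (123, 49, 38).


R = 123 → 7B (hex)
G = 49 → 31 (hex)
B = 38 → 26 (hex)
Hex = #7B3126


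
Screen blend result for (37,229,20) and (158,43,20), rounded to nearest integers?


Screen: C = 255 - (255-A)×(255-B)/255, rounded to nearest integer
R: 255 - (255-37)×(255-158)/255 = 255 - 21146/255 ≈ 255 - 82.925 = 172.075 → 172
G: 255 - (255-229)×(255-43)/255 = 255 - 5512/255 ≈ 255 - 21.616 = 233.384 → 233
B: 255 - (255-20)×(255-20)/255 = 255 - 55225/255 ≈ 255 - 216.569 = 38.431 → 38
= RGB(172, 233, 38)


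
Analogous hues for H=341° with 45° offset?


Base hue: 341°
Left analog: (341 - 45) mod 360 = 296°
Right analog: (341 + 45) mod 360 = 26°
Analogous hues = 296° and 26°


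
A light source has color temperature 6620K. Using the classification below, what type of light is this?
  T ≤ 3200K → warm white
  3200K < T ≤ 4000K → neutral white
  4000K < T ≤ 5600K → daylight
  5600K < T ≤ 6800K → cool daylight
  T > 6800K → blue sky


Temperature: 6620K
5600K < 6620K ≤ 6800K → cool daylight
Classification: cool daylight


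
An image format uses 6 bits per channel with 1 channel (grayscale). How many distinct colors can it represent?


Total bits = 6 bits/channel × 1 channels = 6 bits
Distinct colors = 2^6
= 64 colors


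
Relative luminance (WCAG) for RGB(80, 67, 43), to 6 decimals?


Linearize each channel (sRGB transfer function): c = v/255; c_lin = c/12.92 if c ≤ 0.04045, else ((c+0.055)/1.055)^2.4
  R: 80/255 ≈ 0.313725 > 0.04045 → ((0.313725+0.055)/1.055)^2.4 ≈ 0.080220
  G: 67/255 ≈ 0.262745 > 0.04045 → ((0.262745+0.055)/1.055)^2.4 ≈ 0.056128
  B: 43/255 ≈ 0.168627 > 0.04045 → ((0.168627+0.055)/1.055)^2.4 ≈ 0.024158
R_lin = 0.080220, G_lin = 0.056128, B_lin = 0.024158
L = 0.2126×R + 0.7152×G + 0.0722×B
L = 0.2126×0.080220 + 0.7152×0.056128 + 0.0722×0.024158
L ≈ 0.058942


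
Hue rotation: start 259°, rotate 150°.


New hue = (H + rotation) mod 360
New hue = (259 + 150) mod 360
= 409 mod 360
= 49°


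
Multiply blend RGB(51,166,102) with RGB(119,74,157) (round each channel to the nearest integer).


Multiply: C = A×B/255, rounded to nearest integer
R: 51×119/255 = 6069/255 ≈ 23.800 → 24
G: 166×74/255 = 12284/255 ≈ 48.173 → 48
B: 102×157/255 = 16014/255 ≈ 62.800 → 63
= RGB(24, 48, 63)


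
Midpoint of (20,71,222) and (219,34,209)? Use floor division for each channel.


Midpoint: each channel = ⌊(C₁+C₂)/2⌋
R: ⌊(20+219)/2⌋ = 119
G: ⌊(71+34)/2⌋ = 52
B: ⌊(222+209)/2⌋ = 215
= RGB(119, 52, 215)


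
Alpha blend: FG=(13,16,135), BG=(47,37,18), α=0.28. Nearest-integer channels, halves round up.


C = α×F + (1-α)×B, with 1-α = 0.72
R: 0.28×13 + 0.72×47 = 3.64 + 33.84 = 37.48 → 37
G: 0.28×16 + 0.72×37 = 4.48 + 26.64 = 31.12 → 31
B: 0.28×135 + 0.72×18 = 37.80 + 12.96 = 50.76 → 51
= RGB(37, 31, 51)


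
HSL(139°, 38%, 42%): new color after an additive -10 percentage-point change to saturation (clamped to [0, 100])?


Original S = 38%
Adjustment = -10 percentage points
New S = 38 + (-10) = 28
Clamp to [0, 100] → 28
= HSL(139°, 28%, 42%)


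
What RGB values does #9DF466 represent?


9D → 157 (R)
F4 → 244 (G)
66 → 102 (B)
= RGB(157, 244, 102)


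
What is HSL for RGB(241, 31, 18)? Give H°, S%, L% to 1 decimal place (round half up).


Normalize: R'=241/255≈0.9451, G'=31/255≈0.1216, B'=18/255≈0.0706
Max=241/255, Min=18/255, Δ=Max-Min=223/255
L = (Max+Min)/2 = (241+18)/510 = 259/510 = 0.50784… → L = 50.8%
L > 0.5 → S = Δ/(2-Max-Min) = 223/(510-241-18) = 223/251 = 0.88844… → S = 88.8%
(the 1/255 factors cancel in S and H, so raw channel differences can be used)
Max is R' → H = 60 × (((G-B)/Δ) mod 6) = 60 × (((31-18)/223) mod 6)
  13/223 = 0.0582…
  H = 60 × 0.0582… = 3.497…° → H = 3.5°
= HSL(3.5°, 88.8%, 50.8%)


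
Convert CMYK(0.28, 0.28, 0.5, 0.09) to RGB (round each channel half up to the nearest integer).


R = 255 × (1-C) × (1-K) = 255 × 0.72 × 0.91 = 167.076 → 167
G = 255 × (1-M) × (1-K) = 255 × 0.72 × 0.91 = 167.076 → 167
B = 255 × (1-Y) × (1-K) = 255 × 0.50 × 0.91 = 116.025 → 116
= RGB(167, 167, 116)


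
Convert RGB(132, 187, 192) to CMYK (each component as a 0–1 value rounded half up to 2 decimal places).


R'=132/255≈0.5176, G'=187/255≈0.7333, B'=192/255≈0.7529
K = 1 - max(R',G',B') = 1 - 192/255 = 63/255 = 0.24705… → 0.25
(1-R'-K)/(1-K) simplifies to (max-R)/max with max = 192:
C = (192-132)/192 = 60/192 = 0.3125 → 0.31
M = (192-187)/192 = 5/192 = 0.02604… → 0.03
Y = (192-192)/192 = 0/192 = 0 → 0.00
= CMYK(0.31, 0.03, 0.00, 0.25)


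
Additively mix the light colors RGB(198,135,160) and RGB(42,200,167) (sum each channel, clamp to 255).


Additive: each channel = min(255, C₁+C₂)
R: 198+42 = 240 → 240
G: 135+200 = 335 → 255
B: 160+167 = 327 → 255
= RGB(240, 255, 255)


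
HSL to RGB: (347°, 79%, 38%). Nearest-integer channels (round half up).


H=347°, S=0.79, L=0.38
C = (1-|2L-1|)×S = (1-|-0.24|)×0.79 = 0.6004
H' = H/60 = 347/60 ≈ 5.7833; X = C×(1-|H' mod 2 - 1|) ≈ 0.1301
m = L - C/2 = 0.38 - 0.3002 = 0.0798
Sector ⌊H'⌋ = 5 → (R',G',B') = (0.6004, 0.0, ≈0.1301)
RGB = ((R'+m)×255, (G'+m)×255, (B'+m)×255) = (173.451, 20.349, 53.5211)
Round half up → RGB(173, 20, 54)


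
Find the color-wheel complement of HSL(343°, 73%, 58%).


Complement = opposite side of color wheel = hue + 180°
H' = (343 + 180) mod 360 = 163°
S and L unchanged.
= HSL(163°, 73%, 58%)


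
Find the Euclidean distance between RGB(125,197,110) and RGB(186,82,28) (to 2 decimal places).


d = √[(R₁-R₂)² + (G₁-G₂)² + (B₁-B₂)²]
d = √[(125-186)² + (197-82)² + (110-28)²]
d = √[3721 + 13225 + 6724]
d = √23670
d ≈ 153.85


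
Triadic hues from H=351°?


Triadic: equally spaced at 120° intervals
H1 = 351°
H2 = (351 + 120) mod 360 = 111°
H3 = (351 + 240) mod 360 = 231°
Triadic = 351°, 111°, 231°


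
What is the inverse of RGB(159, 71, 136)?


Invert: (255-R, 255-G, 255-B)
R: 255-159 = 96
G: 255-71 = 184
B: 255-136 = 119
= RGB(96, 184, 119)


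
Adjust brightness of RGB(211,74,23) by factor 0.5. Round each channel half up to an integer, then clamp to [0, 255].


Multiply each channel by 0.5, round half up, clamp to [0, 255]
R: 211×0.5 = 105.5 → round → 106
G: 74×0.5 = 37
B: 23×0.5 = 11.5 → round → 12
= RGB(106, 37, 12)


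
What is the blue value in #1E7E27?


Color: #1E7E27
R = 1E = 30
G = 7E = 126
B = 27 = 39
Blue = 39


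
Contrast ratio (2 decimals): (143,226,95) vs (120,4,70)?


Linearize each sRGB channel c=v/255: c/12.92 if c ≤ 0.04045 else ((c+0.055)/1.055)^2.4
L = 0.2126×R_lin + 0.7152×G_lin + 0.0722×B_lin
Color 1 (143,226,95):
  R=143: 143/255≈0.5608 > 0.04045 → ((0.5608+0.055)/1.055)^2.4 ≈ 0.27468
  G=226: 226/255≈0.8863 > 0.04045 → ((0.8863+0.055)/1.055)^2.4 ≈ 0.76052
  B=95: 95/255≈0.3725 > 0.04045 → ((0.3725+0.055)/1.055)^2.4 ≈ 0.11444
  L1 = 0.2126×0.27468 + 0.7152×0.76052 + 0.0722×0.11444 ≈ 0.61059
Color 2 (120,4,70):
  R=120: 120/255≈0.4706 > 0.04045 → ((0.4706+0.055)/1.055)^2.4 ≈ 0.18782
  G=4: 4/255≈0.0157 ≤ 0.04045 → 0.0157/12.92 ≈ 0.00121
  B=70: 70/255≈0.2745 > 0.04045 → ((0.2745+0.055)/1.055)^2.4 ≈ 0.06125
  L2 = 0.2126×0.18782 + 0.7152×0.00121 + 0.0722×0.06125 ≈ 0.04522
Lighter = 0.61059, Darker = 0.04522
Ratio = (L_lighter + 0.05) / (L_darker + 0.05)
Ratio = (0.61059 + 0.05) / (0.04522 + 0.05) = 0.66059 / 0.09522 ≈ 6.9374
Ratio ≈ 6.94:1


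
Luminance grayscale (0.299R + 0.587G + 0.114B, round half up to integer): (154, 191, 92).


Gray = 0.299×R + 0.587×G + 0.114×B
Gray = 0.299×154 + 0.587×191 + 0.114×92
Gray = 46.046 + 112.117 + 10.488
Gray = 168.651 → round half up → 169
Gray = 169


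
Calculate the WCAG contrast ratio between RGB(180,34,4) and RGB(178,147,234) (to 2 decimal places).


Linearize each sRGB channel c=v/255: c/12.92 if c ≤ 0.04045 else ((c+0.055)/1.055)^2.4
L = 0.2126×R_lin + 0.7152×G_lin + 0.0722×B_lin
Color 1 (180,34,4):
  R=180: 180/255≈0.7059 > 0.04045 → ((0.7059+0.055)/1.055)^2.4 ≈ 0.45641
  G=34: 34/255≈0.1333 > 0.04045 → ((0.1333+0.055)/1.055)^2.4 ≈ 0.01600
  B=4: 4/255≈0.0157 ≤ 0.04045 → 0.0157/12.92 ≈ 0.00121
  L1 = 0.2126×0.45641 + 0.7152×0.01600 + 0.0722×0.00121 ≈ 0.10856
Color 2 (178,147,234):
  R=178: 178/255≈0.6980 > 0.04045 → ((0.6980+0.055)/1.055)^2.4 ≈ 0.44520
  G=147: 147/255≈0.5765 > 0.04045 → ((0.5765+0.055)/1.055)^2.4 ≈ 0.29177
  B=234: 234/255≈0.9176 > 0.04045 → ((0.9176+0.055)/1.055)^2.4 ≈ 0.82279
  L2 = 0.2126×0.44520 + 0.7152×0.29177 + 0.0722×0.82279 ≈ 0.36273
Lighter = 0.36273, Darker = 0.10856
Ratio = (L_lighter + 0.05) / (L_darker + 0.05)
Ratio = (0.36273 + 0.05) / (0.10856 + 0.05) = 0.41273 / 0.15856 ≈ 2.6030
Ratio ≈ 2.60:1


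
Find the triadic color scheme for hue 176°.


Triadic: equally spaced at 120° intervals
H1 = 176°
H2 = (176 + 120) mod 360 = 296°
H3 = (176 + 240) mod 360 = 56°
Triadic = 176°, 296°, 56°


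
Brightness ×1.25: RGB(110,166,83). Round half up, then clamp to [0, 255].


Multiply each channel by 1.25, round half up, clamp to [0, 255]
R: 110×1.25 = 137.5 → round → 138
G: 166×1.25 = 207.5 → round → 208
B: 83×1.25 = 103.75 → round → 104
= RGB(138, 208, 104)


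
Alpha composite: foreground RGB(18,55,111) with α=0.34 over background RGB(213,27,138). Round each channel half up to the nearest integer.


C = α×F + (1-α)×B, with 1-α = 0.66
R: 0.34×18 + 0.66×213 = 6.12 + 140.58 = 146.70 → 147
G: 0.34×55 + 0.66×27 = 18.70 + 17.82 = 36.52 → 37
B: 0.34×111 + 0.66×138 = 37.74 + 91.08 = 128.82 → 129
= RGB(147, 37, 129)


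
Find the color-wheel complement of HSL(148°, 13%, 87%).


Complement = opposite side of color wheel = hue + 180°
H' = (148 + 180) mod 360 = 328°
S and L unchanged.
= HSL(328°, 13%, 87%)


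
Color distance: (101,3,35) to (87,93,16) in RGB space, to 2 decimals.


d = √[(R₁-R₂)² + (G₁-G₂)² + (B₁-B₂)²]
d = √[(101-87)² + (3-93)² + (35-16)²]
d = √[196 + 8100 + 361]
d = √8657
d ≈ 93.04


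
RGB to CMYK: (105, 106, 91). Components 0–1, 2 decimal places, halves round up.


R'=105/255≈0.4118, G'=106/255≈0.4157, B'=91/255≈0.3569
K = 1 - max(R',G',B') = 1 - 106/255 = 149/255 = 0.58431… → 0.58
(1-R'-K)/(1-K) simplifies to (max-R)/max with max = 106:
C = (106-105)/106 = 1/106 = 0.00943… → 0.01
M = (106-106)/106 = 0/106 = 0 → 0.00
Y = (106-91)/106 = 15/106 = 0.14150… → 0.14
= CMYK(0.01, 0.00, 0.14, 0.58)


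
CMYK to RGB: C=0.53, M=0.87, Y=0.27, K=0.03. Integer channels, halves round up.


R = 255 × (1-C) × (1-K) = 255 × 0.47 × 0.97 = 116.2545 → 116
G = 255 × (1-M) × (1-K) = 255 × 0.13 × 0.97 = 32.1555 → 32
B = 255 × (1-Y) × (1-K) = 255 × 0.73 × 0.97 = 180.5655 → 181
= RGB(116, 32, 181)


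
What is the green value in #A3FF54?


Color: #A3FF54
R = A3 = 163
G = FF = 255
B = 54 = 84
Green = 255


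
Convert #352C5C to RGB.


35 → 53 (R)
2C → 44 (G)
5C → 92 (B)
= RGB(53, 44, 92)


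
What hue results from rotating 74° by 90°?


New hue = (H + rotation) mod 360
New hue = (74 + 90) mod 360
= 164 mod 360
= 164°


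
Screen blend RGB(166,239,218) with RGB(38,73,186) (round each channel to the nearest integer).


Screen: C = 255 - (255-A)×(255-B)/255, rounded to nearest integer
R: 255 - (255-166)×(255-38)/255 = 255 - 19313/255 ≈ 255 - 75.737 = 179.263 → 179
G: 255 - (255-239)×(255-73)/255 = 255 - 2912/255 ≈ 255 - 11.420 = 243.580 → 244
B: 255 - (255-218)×(255-186)/255 = 255 - 2553/255 ≈ 255 - 10.012 = 244.988 → 245
= RGB(179, 244, 245)


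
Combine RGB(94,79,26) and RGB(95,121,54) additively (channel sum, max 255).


Additive: each channel = min(255, C₁+C₂)
R: 94+95 = 189 → 189
G: 79+121 = 200 → 200
B: 26+54 = 80 → 80
= RGB(189, 200, 80)


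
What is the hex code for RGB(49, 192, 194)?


R = 49 → 31 (hex)
G = 192 → C0 (hex)
B = 194 → C2 (hex)
Hex = #31C0C2


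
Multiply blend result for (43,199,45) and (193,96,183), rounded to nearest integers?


Multiply: C = A×B/255, rounded to nearest integer
R: 43×193/255 = 8299/255 ≈ 32.545 → 33
G: 199×96/255 = 19104/255 ≈ 74.918 → 75
B: 45×183/255 = 8235/255 ≈ 32.294 → 32
= RGB(33, 75, 32)


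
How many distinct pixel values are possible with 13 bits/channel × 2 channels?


Total bits = 13 bits/channel × 2 channels = 26 bits
Distinct pixel values = 2^26
= 67,108,864 pixel values


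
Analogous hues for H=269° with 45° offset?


Base hue: 269°
Left analog: (269 - 45) mod 360 = 224°
Right analog: (269 + 45) mod 360 = 314°
Analogous hues = 224° and 314°


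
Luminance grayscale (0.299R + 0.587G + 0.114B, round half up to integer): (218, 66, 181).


Gray = 0.299×R + 0.587×G + 0.114×B
Gray = 0.299×218 + 0.587×66 + 0.114×181
Gray = 65.182 + 38.742 + 20.634
Gray = 124.558 → round half up → 125
Gray = 125


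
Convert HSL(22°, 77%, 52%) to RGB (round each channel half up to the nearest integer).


H=22°, S=0.77, L=0.52
C = (1-|2L-1|)×S = (1-|0.04|)×0.77 = 0.7392
H' = H/60 = 22/60 ≈ 0.3667; X = C×(1-|H' mod 2 - 1|) = 0.27104
m = L - C/2 = 0.52 - 0.3696 = 0.1504
Sector ⌊H'⌋ = 0 → (R',G',B') = (0.7392, 0.27104, 0.0)
RGB = ((R'+m)×255, (G'+m)×255, (B'+m)×255) = (226.848, 107.4672, 38.352)
Round half up → RGB(227, 107, 38)


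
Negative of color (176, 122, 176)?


Invert: (255-R, 255-G, 255-B)
R: 255-176 = 79
G: 255-122 = 133
B: 255-176 = 79
= RGB(79, 133, 79)


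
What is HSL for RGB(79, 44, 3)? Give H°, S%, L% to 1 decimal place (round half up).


Normalize: R'=79/255≈0.3098, G'=44/255≈0.1725, B'=3/255≈0.0118
Max=79/255, Min=3/255, Δ=Max-Min=76/255
L = (Max+Min)/2 = (79+3)/510 = 82/510 = 0.16078… → L = 16.1%
L ≤ 0.5 → S = Δ/(Max+Min) = 76/(79+3) = 76/82 = 0.92682… → S = 92.7%
(the 1/255 factors cancel in S and H, so raw channel differences can be used)
Max is R' → H = 60 × (((G-B)/Δ) mod 6) = 60 × (((44-3)/76) mod 6)
  41/76 = 0.5394…
  H = 60 × 0.5394… = 32.368…° → H = 32.4°
= HSL(32.4°, 92.7%, 16.1%)


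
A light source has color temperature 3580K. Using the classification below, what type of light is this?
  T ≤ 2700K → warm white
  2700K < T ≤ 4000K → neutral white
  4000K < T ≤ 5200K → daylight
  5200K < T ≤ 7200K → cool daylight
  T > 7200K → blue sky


Temperature: 3580K
2700K < 3580K ≤ 4000K → neutral white
Classification: neutral white


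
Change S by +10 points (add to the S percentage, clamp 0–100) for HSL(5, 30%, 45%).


Original S = 30%
Adjustment = +10 percentage points
New S = 30 + (10) = 40
Clamp to [0, 100] → 40
= HSL(5°, 40%, 45%)


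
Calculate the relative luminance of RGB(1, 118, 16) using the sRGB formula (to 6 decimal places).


Linearize each channel (sRGB transfer function): c = v/255; c_lin = c/12.92 if c ≤ 0.04045, else ((c+0.055)/1.055)^2.4
  R: 1/255 ≈ 0.003922 ≤ 0.04045 → 0.003922/12.92 ≈ 0.000304
  G: 118/255 ≈ 0.462745 > 0.04045 → ((0.462745+0.055)/1.055)^2.4 ≈ 0.181164
  B: 16/255 ≈ 0.062745 > 0.04045 → ((0.062745+0.055)/1.055)^2.4 ≈ 0.005182
R_lin = 0.000304, G_lin = 0.181164, B_lin = 0.005182
L = 0.2126×R + 0.7152×G + 0.0722×B
L = 0.2126×0.000304 + 0.7152×0.181164 + 0.0722×0.005182
L ≈ 0.130007


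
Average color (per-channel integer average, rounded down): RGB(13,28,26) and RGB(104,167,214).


Midpoint: each channel = ⌊(C₁+C₂)/2⌋
R: ⌊(13+104)/2⌋ = 58
G: ⌊(28+167)/2⌋ = 97
B: ⌊(26+214)/2⌋ = 120
= RGB(58, 97, 120)


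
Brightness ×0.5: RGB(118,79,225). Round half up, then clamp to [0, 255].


Multiply each channel by 0.5, round half up, clamp to [0, 255]
R: 118×0.5 = 59
G: 79×0.5 = 39.5 → round → 40
B: 225×0.5 = 112.5 → round → 113
= RGB(59, 40, 113)


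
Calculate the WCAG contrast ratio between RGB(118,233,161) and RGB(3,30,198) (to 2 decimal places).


Linearize each sRGB channel c=v/255: c/12.92 if c ≤ 0.04045 else ((c+0.055)/1.055)^2.4
L = 0.2126×R_lin + 0.7152×G_lin + 0.0722×B_lin
Color 1 (118,233,161):
  R=118: 118/255≈0.4627 > 0.04045 → ((0.4627+0.055)/1.055)^2.4 ≈ 0.18116
  G=233: 233/255≈0.9137 > 0.04045 → ((0.9137+0.055)/1.055)^2.4 ≈ 0.81485
  B=161: 161/255≈0.6314 > 0.04045 → ((0.6314+0.055)/1.055)^2.4 ≈ 0.35640
  L1 = 0.2126×0.18116 + 0.7152×0.81485 + 0.0722×0.35640 ≈ 0.64703
Color 2 (3,30,198):
  R=3: 3/255≈0.0118 ≤ 0.04045 → 0.0118/12.92 ≈ 0.00091
  G=30: 30/255≈0.1176 > 0.04045 → ((0.1176+0.055)/1.055)^2.4 ≈ 0.01298
  B=198: 198/255≈0.7765 > 0.04045 → ((0.7765+0.055)/1.055)^2.4 ≈ 0.56471
  L2 = 0.2126×0.00091 + 0.7152×0.01298 + 0.0722×0.56471 ≈ 0.05025
Lighter = 0.64703, Darker = 0.05025
Ratio = (L_lighter + 0.05) / (L_darker + 0.05)
Ratio = (0.64703 + 0.05) / (0.05025 + 0.05) = 0.69703 / 0.10025 ≈ 6.9528
Ratio ≈ 6.95:1


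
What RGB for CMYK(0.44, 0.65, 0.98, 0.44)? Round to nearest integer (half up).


R = 255 × (1-C) × (1-K) = 255 × 0.56 × 0.56 = 79.968 → 80
G = 255 × (1-M) × (1-K) = 255 × 0.35 × 0.56 = 49.98 → 50
B = 255 × (1-Y) × (1-K) = 255 × 0.02 × 0.56 = 2.856 → 3
= RGB(80, 50, 3)


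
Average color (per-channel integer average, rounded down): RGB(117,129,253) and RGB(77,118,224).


Midpoint: each channel = ⌊(C₁+C₂)/2⌋
R: ⌊(117+77)/2⌋ = 97
G: ⌊(129+118)/2⌋ = 123
B: ⌊(253+224)/2⌋ = 238
= RGB(97, 123, 238)


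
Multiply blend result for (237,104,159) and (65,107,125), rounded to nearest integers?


Multiply: C = A×B/255, rounded to nearest integer
R: 237×65/255 = 15405/255 ≈ 60.412 → 60
G: 104×107/255 = 11128/255 ≈ 43.639 → 44
B: 159×125/255 = 19875/255 ≈ 77.941 → 78
= RGB(60, 44, 78)


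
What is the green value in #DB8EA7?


Color: #DB8EA7
R = DB = 219
G = 8E = 142
B = A7 = 167
Green = 142


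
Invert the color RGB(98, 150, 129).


Invert: (255-R, 255-G, 255-B)
R: 255-98 = 157
G: 255-150 = 105
B: 255-129 = 126
= RGB(157, 105, 126)


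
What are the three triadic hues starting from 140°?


Triadic: equally spaced at 120° intervals
H1 = 140°
H2 = (140 + 120) mod 360 = 260°
H3 = (140 + 240) mod 360 = 20°
Triadic = 140°, 260°, 20°


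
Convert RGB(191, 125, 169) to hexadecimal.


R = 191 → BF (hex)
G = 125 → 7D (hex)
B = 169 → A9 (hex)
Hex = #BF7DA9


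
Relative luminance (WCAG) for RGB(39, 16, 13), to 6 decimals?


Linearize each channel (sRGB transfer function): c = v/255; c_lin = c/12.92 if c ≤ 0.04045, else ((c+0.055)/1.055)^2.4
  R: 39/255 ≈ 0.152941 > 0.04045 → ((0.152941+0.055)/1.055)^2.4 ≈ 0.020289
  G: 16/255 ≈ 0.062745 > 0.04045 → ((0.062745+0.055)/1.055)^2.4 ≈ 0.005182
  B: 13/255 ≈ 0.050980 > 0.04045 → ((0.050980+0.055)/1.055)^2.4 ≈ 0.004025
R_lin = 0.020289, G_lin = 0.005182, B_lin = 0.004025
L = 0.2126×R + 0.7152×G + 0.0722×B
L = 0.2126×0.020289 + 0.7152×0.005182 + 0.0722×0.004025
L ≈ 0.008310


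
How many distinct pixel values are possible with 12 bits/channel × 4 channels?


Total bits = 12 bits/channel × 4 channels = 48 bits
Distinct pixel values = 2^48
= 281,474,976,710,656 pixel values


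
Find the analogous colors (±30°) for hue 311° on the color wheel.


Base hue: 311°
Left analog: (311 - 30) mod 360 = 281°
Right analog: (311 + 30) mod 360 = 341°
Analogous hues = 281° and 341°


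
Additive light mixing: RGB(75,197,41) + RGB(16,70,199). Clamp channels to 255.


Additive: each channel = min(255, C₁+C₂)
R: 75+16 = 91 → 91
G: 197+70 = 267 → 255
B: 41+199 = 240 → 240
= RGB(91, 255, 240)


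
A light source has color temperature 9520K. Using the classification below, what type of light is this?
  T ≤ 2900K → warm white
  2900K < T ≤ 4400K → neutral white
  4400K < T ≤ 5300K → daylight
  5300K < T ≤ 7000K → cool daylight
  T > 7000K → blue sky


Temperature: 9520K
9520K > 7000K → blue sky
Classification: blue sky


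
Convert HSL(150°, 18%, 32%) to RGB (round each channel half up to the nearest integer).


H=150°, S=0.18, L=0.32
C = (1-|2L-1|)×S = (1-|-0.36|)×0.18 = 0.1152
H' = H/60 = 150/60 ≈ 2.5000; X = C×(1-|H' mod 2 - 1|) = 0.0576
m = L - C/2 = 0.32 - 0.0576 = 0.2624
Sector ⌊H'⌋ = 2 → (R',G',B') = (0.0, 0.1152, 0.0576)
RGB = ((R'+m)×255, (G'+m)×255, (B'+m)×255) = (66.912, 96.288, 81.6)
Round half up → RGB(67, 96, 82)


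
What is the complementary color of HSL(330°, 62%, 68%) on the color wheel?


Complement = opposite side of color wheel = hue + 180°
H' = (330 + 180) mod 360 = 150°
S and L unchanged.
= HSL(150°, 62%, 68%)


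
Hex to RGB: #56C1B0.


56 → 86 (R)
C1 → 193 (G)
B0 → 176 (B)
= RGB(86, 193, 176)


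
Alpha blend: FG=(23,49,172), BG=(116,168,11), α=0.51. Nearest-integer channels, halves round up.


C = α×F + (1-α)×B, with 1-α = 0.49
R: 0.51×23 + 0.49×116 = 11.73 + 56.84 = 68.57 → 69
G: 0.51×49 + 0.49×168 = 24.99 + 82.32 = 107.31 → 107
B: 0.51×172 + 0.49×11 = 87.72 + 5.39 = 93.11 → 93
= RGB(69, 107, 93)


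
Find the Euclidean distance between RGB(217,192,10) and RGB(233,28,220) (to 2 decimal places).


d = √[(R₁-R₂)² + (G₁-G₂)² + (B₁-B₂)²]
d = √[(217-233)² + (192-28)² + (10-220)²]
d = √[256 + 26896 + 44100]
d = √71252
d ≈ 266.93


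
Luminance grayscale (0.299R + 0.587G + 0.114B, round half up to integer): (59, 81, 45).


Gray = 0.299×R + 0.587×G + 0.114×B
Gray = 0.299×59 + 0.587×81 + 0.114×45
Gray = 17.641 + 47.547 + 5.130
Gray = 70.318 → round half up → 70
Gray = 70


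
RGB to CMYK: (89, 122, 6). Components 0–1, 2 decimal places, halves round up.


R'=89/255≈0.3490, G'=122/255≈0.4784, B'=6/255≈0.0235
K = 1 - max(R',G',B') = 1 - 122/255 = 133/255 = 0.52156… → 0.52
(1-R'-K)/(1-K) simplifies to (max-R)/max with max = 122:
C = (122-89)/122 = 33/122 = 0.27049… → 0.27
M = (122-122)/122 = 0/122 = 0 → 0.00
Y = (122-6)/122 = 116/122 = 0.95081… → 0.95
= CMYK(0.27, 0.00, 0.95, 0.52)


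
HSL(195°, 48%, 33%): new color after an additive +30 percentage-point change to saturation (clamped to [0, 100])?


Original S = 48%
Adjustment = +30 percentage points
New S = 48 + (30) = 78
Clamp to [0, 100] → 78
= HSL(195°, 78%, 33%)


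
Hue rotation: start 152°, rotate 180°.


New hue = (H + rotation) mod 360
New hue = (152 + 180) mod 360
= 332 mod 360
= 332°


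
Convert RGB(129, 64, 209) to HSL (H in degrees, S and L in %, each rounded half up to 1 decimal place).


Normalize: R'=129/255≈0.5059, G'=64/255≈0.2510, B'=209/255≈0.8196
Max=209/255, Min=64/255, Δ=Max-Min=145/255
L = (Max+Min)/2 = (209+64)/510 = 273/510 = 0.53529… → L = 53.5%
L > 0.5 → S = Δ/(2-Max-Min) = 145/(510-209-64) = 145/237 = 0.61181… → S = 61.2%
(the 1/255 factors cancel in S and H, so raw channel differences can be used)
Max is B' → H = 60 × ((R-G)/Δ + 4) = 60 × ((129-64)/145 + 4)
  65/145 + 4 = 0.4482… + 4 = 4.4482…
  H = 60 × 4.4482… = 266.896…° → H = 266.9°
= HSL(266.9°, 61.2%, 53.5%)


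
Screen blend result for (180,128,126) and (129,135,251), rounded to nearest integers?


Screen: C = 255 - (255-A)×(255-B)/255, rounded to nearest integer
R: 255 - (255-180)×(255-129)/255 = 255 - 9450/255 ≈ 255 - 37.059 = 217.941 → 218
G: 255 - (255-128)×(255-135)/255 = 255 - 15240/255 ≈ 255 - 59.765 = 195.235 → 195
B: 255 - (255-126)×(255-251)/255 = 255 - 516/255 ≈ 255 - 2.024 = 252.976 → 253
= RGB(218, 195, 253)


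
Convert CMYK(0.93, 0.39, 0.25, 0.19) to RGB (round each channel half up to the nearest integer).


R = 255 × (1-C) × (1-K) = 255 × 0.07 × 0.81 = 14.4585 → 14
G = 255 × (1-M) × (1-K) = 255 × 0.61 × 0.81 = 125.9955 → 126
B = 255 × (1-Y) × (1-K) = 255 × 0.75 × 0.81 = 154.9125 → 155
= RGB(14, 126, 155)


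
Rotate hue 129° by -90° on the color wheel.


New hue = (H + rotation) mod 360
New hue = (129 -90) mod 360
= 39 mod 360
= 39°


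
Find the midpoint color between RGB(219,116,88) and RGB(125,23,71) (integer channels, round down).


Midpoint: each channel = ⌊(C₁+C₂)/2⌋
R: ⌊(219+125)/2⌋ = 172
G: ⌊(116+23)/2⌋ = 69
B: ⌊(88+71)/2⌋ = 79
= RGB(172, 69, 79)


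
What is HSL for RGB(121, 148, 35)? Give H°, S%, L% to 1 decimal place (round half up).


Normalize: R'=121/255≈0.4745, G'=148/255≈0.5804, B'=35/255≈0.1373
Max=148/255, Min=35/255, Δ=Max-Min=113/255
L = (Max+Min)/2 = (148+35)/510 = 183/510 = 0.35882… → L = 35.9%
L ≤ 0.5 → S = Δ/(Max+Min) = 113/(148+35) = 113/183 = 0.61748… → S = 61.7%
(the 1/255 factors cancel in S and H, so raw channel differences can be used)
Max is G' → H = 60 × ((B-R)/Δ + 2) = 60 × ((35-121)/113 + 2)
  -86/113 + 2 = -0.7610… + 2 = 1.2389…
  H = 60 × 1.2389… = 74.336…° → H = 74.3°
= HSL(74.3°, 61.7%, 35.9%)


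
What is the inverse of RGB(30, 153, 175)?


Invert: (255-R, 255-G, 255-B)
R: 255-30 = 225
G: 255-153 = 102
B: 255-175 = 80
= RGB(225, 102, 80)


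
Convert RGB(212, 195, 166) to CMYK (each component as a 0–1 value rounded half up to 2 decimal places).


R'=212/255≈0.8314, G'=195/255≈0.7647, B'=166/255≈0.6510
K = 1 - max(R',G',B') = 1 - 212/255 = 43/255 = 0.16862… → 0.17
(1-R'-K)/(1-K) simplifies to (max-R)/max with max = 212:
C = (212-212)/212 = 0/212 = 0 → 0.00
M = (212-195)/212 = 17/212 = 0.08018… → 0.08
Y = (212-166)/212 = 46/212 = 0.21698… → 0.22
= CMYK(0.00, 0.08, 0.22, 0.17)


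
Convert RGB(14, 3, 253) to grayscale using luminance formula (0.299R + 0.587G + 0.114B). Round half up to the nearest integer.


Gray = 0.299×R + 0.587×G + 0.114×B
Gray = 0.299×14 + 0.587×3 + 0.114×253
Gray = 4.186 + 1.761 + 28.842
Gray = 34.789 → round half up → 35
Gray = 35


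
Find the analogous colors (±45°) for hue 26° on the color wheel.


Base hue: 26°
Left analog: (26 - 45) mod 360 = 341°
Right analog: (26 + 45) mod 360 = 71°
Analogous hues = 341° and 71°


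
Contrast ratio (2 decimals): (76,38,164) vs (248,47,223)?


Linearize each sRGB channel c=v/255: c/12.92 if c ≤ 0.04045 else ((c+0.055)/1.055)^2.4
L = 0.2126×R_lin + 0.7152×G_lin + 0.0722×B_lin
Color 1 (76,38,164):
  R=76: 76/255≈0.2980 > 0.04045 → ((0.2980+0.055)/1.055)^2.4 ≈ 0.07227
  G=38: 38/255≈0.1490 > 0.04045 → ((0.1490+0.055)/1.055)^2.4 ≈ 0.01938
  B=164: 164/255≈0.6431 > 0.04045 → ((0.6431+0.055)/1.055)^2.4 ≈ 0.37124
  L1 = 0.2126×0.07227 + 0.7152×0.01938 + 0.0722×0.37124 ≈ 0.05603
Color 2 (248,47,223):
  R=248: 248/255≈0.9725 > 0.04045 → ((0.9725+0.055)/1.055)^2.4 ≈ 0.93869
  G=47: 47/255≈0.1843 > 0.04045 → ((0.1843+0.055)/1.055)^2.4 ≈ 0.02843
  B=223: 223/255≈0.8745 > 0.04045 → ((0.8745+0.055)/1.055)^2.4 ≈ 0.73791
  L2 = 0.2126×0.93869 + 0.7152×0.02843 + 0.0722×0.73791 ≈ 0.27317
Lighter = 0.27317, Darker = 0.05603
Ratio = (L_lighter + 0.05) / (L_darker + 0.05)
Ratio = (0.27317 + 0.05) / (0.05603 + 0.05) = 0.32317 / 0.10603 ≈ 3.0479
Ratio ≈ 3.05:1


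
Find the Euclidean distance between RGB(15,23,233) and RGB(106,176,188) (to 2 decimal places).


d = √[(R₁-R₂)² + (G₁-G₂)² + (B₁-B₂)²]
d = √[(15-106)² + (23-176)² + (233-188)²]
d = √[8281 + 23409 + 2025]
d = √33715
d ≈ 183.62


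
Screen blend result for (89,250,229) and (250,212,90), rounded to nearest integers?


Screen: C = 255 - (255-A)×(255-B)/255, rounded to nearest integer
R: 255 - (255-89)×(255-250)/255 = 255 - 830/255 ≈ 255 - 3.255 = 251.745 → 252
G: 255 - (255-250)×(255-212)/255 = 255 - 215/255 ≈ 255 - 0.843 = 254.157 → 254
B: 255 - (255-229)×(255-90)/255 = 255 - 4290/255 ≈ 255 - 16.824 = 238.176 → 238
= RGB(252, 254, 238)


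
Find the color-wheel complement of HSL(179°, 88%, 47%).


Complement = opposite side of color wheel = hue + 180°
H' = (179 + 180) mod 360 = 359°
S and L unchanged.
= HSL(359°, 88%, 47%)


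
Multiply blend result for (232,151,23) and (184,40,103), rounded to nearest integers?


Multiply: C = A×B/255, rounded to nearest integer
R: 232×184/255 = 42688/255 ≈ 167.404 → 167
G: 151×40/255 = 6040/255 ≈ 23.686 → 24
B: 23×103/255 = 2369/255 ≈ 9.290 → 9
= RGB(167, 24, 9)


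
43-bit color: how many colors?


Colors = 2^bits = 2^43
= 8,796,093,022,208 colors


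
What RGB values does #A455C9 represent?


A4 → 164 (R)
55 → 85 (G)
C9 → 201 (B)
= RGB(164, 85, 201)


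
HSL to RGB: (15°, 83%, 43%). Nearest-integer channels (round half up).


H=15°, S=0.83, L=0.43
C = (1-|2L-1|)×S = (1-|-0.14|)×0.83 = 0.7138
H' = H/60 = 15/60 ≈ 0.2500; X = C×(1-|H' mod 2 - 1|) = 0.17845
m = L - C/2 = 0.43 - 0.3569 = 0.0731
Sector ⌊H'⌋ = 0 → (R',G',B') = (0.7138, 0.17845, 0.0)
RGB = ((R'+m)×255, (G'+m)×255, (B'+m)×255) = (200.6595, 64.14525, 18.6405)
Round half up → RGB(201, 64, 19)


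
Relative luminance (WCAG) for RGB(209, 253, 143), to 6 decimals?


Linearize each channel (sRGB transfer function): c = v/255; c_lin = c/12.92 if c ≤ 0.04045, else ((c+0.055)/1.055)^2.4
  R: 209/255 ≈ 0.819608 > 0.04045 → ((0.819608+0.055)/1.055)^2.4 ≈ 0.637597
  G: 253/255 ≈ 0.992157 > 0.04045 → ((0.992157+0.055)/1.055)^2.4 ≈ 0.982251
  B: 143/255 ≈ 0.560784 > 0.04045 → ((0.560784+0.055)/1.055)^2.4 ≈ 0.274677
R_lin = 0.637597, G_lin = 0.982251, B_lin = 0.274677
L = 0.2126×R + 0.7152×G + 0.0722×B
L = 0.2126×0.637597 + 0.7152×0.982251 + 0.0722×0.274677
L ≈ 0.857890


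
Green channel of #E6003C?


Color: #E6003C
R = E6 = 230
G = 00 = 0
B = 3C = 60
Green = 0


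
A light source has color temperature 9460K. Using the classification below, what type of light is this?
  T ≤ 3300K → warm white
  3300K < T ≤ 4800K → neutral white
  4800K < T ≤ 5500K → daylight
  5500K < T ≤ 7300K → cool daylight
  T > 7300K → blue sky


Temperature: 9460K
9460K > 7300K → blue sky
Classification: blue sky


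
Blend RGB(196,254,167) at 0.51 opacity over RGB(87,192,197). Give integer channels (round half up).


C = α×F + (1-α)×B, with 1-α = 0.49
R: 0.51×196 + 0.49×87 = 99.96 + 42.63 = 142.59 → 143
G: 0.51×254 + 0.49×192 = 129.54 + 94.08 = 223.62 → 224
B: 0.51×167 + 0.49×197 = 85.17 + 96.53 = 181.70 → 182
= RGB(143, 224, 182)


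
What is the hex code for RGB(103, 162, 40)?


R = 103 → 67 (hex)
G = 162 → A2 (hex)
B = 40 → 28 (hex)
Hex = #67A228


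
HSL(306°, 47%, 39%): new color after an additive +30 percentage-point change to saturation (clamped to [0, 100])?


Original S = 47%
Adjustment = +30 percentage points
New S = 47 + (30) = 77
Clamp to [0, 100] → 77
= HSL(306°, 77%, 39%)


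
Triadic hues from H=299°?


Triadic: equally spaced at 120° intervals
H1 = 299°
H2 = (299 + 120) mod 360 = 59°
H3 = (299 + 240) mod 360 = 179°
Triadic = 299°, 59°, 179°


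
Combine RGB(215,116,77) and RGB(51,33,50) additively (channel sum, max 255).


Additive: each channel = min(255, C₁+C₂)
R: 215+51 = 266 → 255
G: 116+33 = 149 → 149
B: 77+50 = 127 → 127
= RGB(255, 149, 127)


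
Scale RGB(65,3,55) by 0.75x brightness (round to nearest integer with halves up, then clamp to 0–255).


Multiply each channel by 0.75, round half up, clamp to [0, 255]
R: 65×0.75 = 48.75 → round → 49
G: 3×0.75 = 2.25 → round → 2
B: 55×0.75 = 41.25 → round → 41
= RGB(49, 2, 41)


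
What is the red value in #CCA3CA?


Color: #CCA3CA
R = CC = 204
G = A3 = 163
B = CA = 202
Red = 204


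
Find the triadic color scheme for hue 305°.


Triadic: equally spaced at 120° intervals
H1 = 305°
H2 = (305 + 120) mod 360 = 65°
H3 = (305 + 240) mod 360 = 185°
Triadic = 305°, 65°, 185°


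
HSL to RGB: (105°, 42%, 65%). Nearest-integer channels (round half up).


H=105°, S=0.42, L=0.65
C = (1-|2L-1|)×S = (1-|0.30|)×0.42 = 0.294
H' = H/60 = 105/60 ≈ 1.7500; X = C×(1-|H' mod 2 - 1|) = 0.0735
m = L - C/2 = 0.65 - 0.147 = 0.503
Sector ⌊H'⌋ = 1 → (R',G',B') = (0.0735, 0.294, 0.0)
RGB = ((R'+m)×255, (G'+m)×255, (B'+m)×255) = (147.0075, 203.235, 128.265)
Round half up → RGB(147, 203, 128)


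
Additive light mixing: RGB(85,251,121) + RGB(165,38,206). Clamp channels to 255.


Additive: each channel = min(255, C₁+C₂)
R: 85+165 = 250 → 250
G: 251+38 = 289 → 255
B: 121+206 = 327 → 255
= RGB(250, 255, 255)


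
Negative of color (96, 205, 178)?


Invert: (255-R, 255-G, 255-B)
R: 255-96 = 159
G: 255-205 = 50
B: 255-178 = 77
= RGB(159, 50, 77)


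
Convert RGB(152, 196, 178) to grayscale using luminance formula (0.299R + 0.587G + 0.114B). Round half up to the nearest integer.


Gray = 0.299×R + 0.587×G + 0.114×B
Gray = 0.299×152 + 0.587×196 + 0.114×178
Gray = 45.448 + 115.052 + 20.292
Gray = 180.792 → round half up → 181
Gray = 181


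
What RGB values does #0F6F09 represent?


0F → 15 (R)
6F → 111 (G)
09 → 9 (B)
= RGB(15, 111, 9)


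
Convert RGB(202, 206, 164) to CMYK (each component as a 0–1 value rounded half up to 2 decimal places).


R'=202/255≈0.7922, G'=206/255≈0.8078, B'=164/255≈0.6431
K = 1 - max(R',G',B') = 1 - 206/255 = 49/255 = 0.19215… → 0.19
(1-R'-K)/(1-K) simplifies to (max-R)/max with max = 206:
C = (206-202)/206 = 4/206 = 0.01941… → 0.02
M = (206-206)/206 = 0/206 = 0 → 0.00
Y = (206-164)/206 = 42/206 = 0.20388… → 0.20
= CMYK(0.02, 0.00, 0.20, 0.19)


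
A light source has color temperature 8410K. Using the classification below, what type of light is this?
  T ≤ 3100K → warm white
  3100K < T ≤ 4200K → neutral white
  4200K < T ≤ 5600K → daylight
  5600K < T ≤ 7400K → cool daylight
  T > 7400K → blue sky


Temperature: 8410K
8410K > 7400K → blue sky
Classification: blue sky


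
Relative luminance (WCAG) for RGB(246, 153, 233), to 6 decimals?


Linearize each channel (sRGB transfer function): c = v/255; c_lin = c/12.92 if c ≤ 0.04045, else ((c+0.055)/1.055)^2.4
  R: 246/255 ≈ 0.964706 > 0.04045 → ((0.964706+0.055)/1.055)^2.4 ≈ 0.921582
  G: 153/255 ≈ 0.600000 > 0.04045 → ((0.600000+0.055)/1.055)^2.4 ≈ 0.318547
  B: 233/255 ≈ 0.913725 > 0.04045 → ((0.913725+0.055)/1.055)^2.4 ≈ 0.814847
R_lin = 0.921582, G_lin = 0.318547, B_lin = 0.814847
L = 0.2126×R + 0.7152×G + 0.0722×B
L = 0.2126×0.921582 + 0.7152×0.318547 + 0.0722×0.814847
L ≈ 0.482585


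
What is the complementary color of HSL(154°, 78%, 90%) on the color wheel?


Complement = opposite side of color wheel = hue + 180°
H' = (154 + 180) mod 360 = 334°
S and L unchanged.
= HSL(334°, 78%, 90%)


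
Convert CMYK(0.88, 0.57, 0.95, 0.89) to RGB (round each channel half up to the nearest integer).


R = 255 × (1-C) × (1-K) = 255 × 0.12 × 0.11 = 3.366 → 3
G = 255 × (1-M) × (1-K) = 255 × 0.43 × 0.11 = 12.0615 → 12
B = 255 × (1-Y) × (1-K) = 255 × 0.05 × 0.11 = 1.4025 → 1
= RGB(3, 12, 1)


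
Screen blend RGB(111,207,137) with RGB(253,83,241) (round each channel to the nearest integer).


Screen: C = 255 - (255-A)×(255-B)/255, rounded to nearest integer
R: 255 - (255-111)×(255-253)/255 = 255 - 288/255 ≈ 255 - 1.129 = 253.871 → 254
G: 255 - (255-207)×(255-83)/255 = 255 - 8256/255 ≈ 255 - 32.376 = 222.624 → 223
B: 255 - (255-137)×(255-241)/255 = 255 - 1652/255 ≈ 255 - 6.478 = 248.522 → 249
= RGB(254, 223, 249)


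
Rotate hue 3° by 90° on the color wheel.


New hue = (H + rotation) mod 360
New hue = (3 + 90) mod 360
= 93 mod 360
= 93°


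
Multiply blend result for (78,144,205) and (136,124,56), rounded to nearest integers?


Multiply: C = A×B/255, rounded to nearest integer
R: 78×136/255 = 10608/255 ≈ 41.600 → 42
G: 144×124/255 = 17856/255 ≈ 70.024 → 70
B: 205×56/255 = 11480/255 ≈ 45.020 → 45
= RGB(42, 70, 45)


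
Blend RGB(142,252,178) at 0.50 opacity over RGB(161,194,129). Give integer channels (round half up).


C = α×F + (1-α)×B, with 1-α = 0.50
R: 0.50×142 + 0.50×161 = 71.00 + 80.50 = 151.50 → 152
G: 0.50×252 + 0.50×194 = 126.00 + 97.00 = 223.00 → 223
B: 0.50×178 + 0.50×129 = 89.00 + 64.50 = 153.50 → 154
= RGB(152, 223, 154)


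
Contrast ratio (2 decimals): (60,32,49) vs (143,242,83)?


Linearize each sRGB channel c=v/255: c/12.92 if c ≤ 0.04045 else ((c+0.055)/1.055)^2.4
L = 0.2126×R_lin + 0.7152×G_lin + 0.0722×B_lin
Color 1 (60,32,49):
  R=60: 60/255≈0.2353 > 0.04045 → ((0.2353+0.055)/1.055)^2.4 ≈ 0.04519
  G=32: 32/255≈0.1255 > 0.04045 → ((0.1255+0.055)/1.055)^2.4 ≈ 0.01444
  B=49: 49/255≈0.1922 > 0.04045 → ((0.1922+0.055)/1.055)^2.4 ≈ 0.03071
  L1 = 0.2126×0.04519 + 0.7152×0.01444 + 0.0722×0.03071 ≈ 0.02215
Color 2 (143,242,83):
  R=143: 143/255≈0.5608 > 0.04045 → ((0.5608+0.055)/1.055)^2.4 ≈ 0.27468
  G=242: 242/255≈0.9490 > 0.04045 → ((0.9490+0.055)/1.055)^2.4 ≈ 0.88792
  B=83: 83/255≈0.3255 > 0.04045 → ((0.3255+0.055)/1.055)^2.4 ≈ 0.08650
  L2 = 0.2126×0.27468 + 0.7152×0.88792 + 0.0722×0.08650 ≈ 0.69968
Lighter = 0.69968, Darker = 0.02215
Ratio = (L_lighter + 0.05) / (L_darker + 0.05)
Ratio = (0.69968 + 0.05) / (0.02215 + 0.05) = 0.74968 / 0.07215 ≈ 10.3900
Ratio ≈ 10.39:1
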